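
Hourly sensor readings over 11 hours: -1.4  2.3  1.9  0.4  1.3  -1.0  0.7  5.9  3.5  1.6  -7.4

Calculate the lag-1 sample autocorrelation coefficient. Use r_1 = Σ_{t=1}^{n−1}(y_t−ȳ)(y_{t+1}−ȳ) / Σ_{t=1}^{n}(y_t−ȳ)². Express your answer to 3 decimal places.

0.059

Mean ȳ = (-1.4 + 2.3 + 1.9 + 0.4 + 1.3 − 1.0 + 0.7 + 5.9 + 3.5 + 1.6 − 7.4)/11 = 0.7091
Numerator Σ_{t=1}^{10}(y_t−ȳ)(y_{t+1}−ȳ) = 6.6963
Denominator Σ(y_t−ȳ)² = 113.0491
r_1 = 6.6963 / 113.0491 = 0.059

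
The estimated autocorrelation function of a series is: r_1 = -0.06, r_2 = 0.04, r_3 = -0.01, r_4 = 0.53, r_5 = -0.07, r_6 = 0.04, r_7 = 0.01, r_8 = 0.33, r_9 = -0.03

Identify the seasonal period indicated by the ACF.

4

The largest autocorrelation is r_4 = 0.53, with a weaker echo at lag 8 (0.33); the remaining lags stay at or below 0.04.
The dominant spike at lag 4 indicates a seasonal period of 4.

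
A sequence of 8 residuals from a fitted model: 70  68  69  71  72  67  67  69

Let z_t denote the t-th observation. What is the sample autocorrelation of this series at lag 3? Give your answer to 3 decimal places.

-0.248

Mean z̄ = (70 + 68 + 69 + 71 + 72 + 67 + 67 + 69)/8 = 69.1250
Deviations from mean: 0.8750, -1.1250, -0.1250, 1.8750, 2.8750, -2.1250, -2.1250, -0.1250
Numerator Σ_{t=1}^{5}(z_t−z̄)(z_{t+3}−z̄) = -5.6719
Denominator Σ(z_t−z̄)² = 22.8750
r_3 = -5.6719 / 22.8750 = -0.248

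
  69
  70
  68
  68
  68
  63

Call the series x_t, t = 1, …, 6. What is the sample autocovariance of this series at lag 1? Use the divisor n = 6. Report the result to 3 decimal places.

Mean x̄ = (69 + 70 + 68 + 68 + 68 + 63)/6 = 67.6667
Deviations: 1.3333, 2.3333, 0.3333, 0.3333, 0.3333, -4.6667
Σ_{t=1}^{5}(x_t−x̄)(x_{t+1}−x̄) = 2.5556
γ_1 = 2.5556 / 6 = 0.426

0.426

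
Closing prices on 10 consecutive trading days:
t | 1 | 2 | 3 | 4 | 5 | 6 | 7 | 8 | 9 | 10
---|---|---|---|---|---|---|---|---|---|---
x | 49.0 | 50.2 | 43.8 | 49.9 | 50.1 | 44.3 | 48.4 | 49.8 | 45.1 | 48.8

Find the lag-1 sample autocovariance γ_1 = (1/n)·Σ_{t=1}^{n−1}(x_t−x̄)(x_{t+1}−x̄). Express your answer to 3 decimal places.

-2.725

Mean x̄ = (49.0 + 50.2 + 43.8 + 49.9 + 50.1 + 44.3 + 48.4 + 49.8 + 45.1 + 48.8)/10 = 47.9400
Σ_{t=1}^{9}(x_t−x̄)(x_{t+1}−x̄) = -27.2476
γ_1 = -27.2476 / 10 = -2.725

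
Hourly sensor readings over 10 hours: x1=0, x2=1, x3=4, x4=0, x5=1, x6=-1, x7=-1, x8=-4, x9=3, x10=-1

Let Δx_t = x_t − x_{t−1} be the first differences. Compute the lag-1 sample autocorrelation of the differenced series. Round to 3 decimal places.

First differences Δx: 1, 3, -4, 1, -2, 0, -3, 7, -4
Mean of differences = -0.1111
Numerator Σ(Δx_t−Δx̄)(Δx_{t+1}−Δx̄) = -63.7901
Denominator Σ(Δx_t−Δx̄)² = 104.8889
r_1(Δx) = -63.7901 / 104.8889 = -0.608

-0.608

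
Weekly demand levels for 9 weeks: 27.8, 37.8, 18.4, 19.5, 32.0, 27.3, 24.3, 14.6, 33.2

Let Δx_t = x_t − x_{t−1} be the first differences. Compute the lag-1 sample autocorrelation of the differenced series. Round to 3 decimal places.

First differences Δx: 10.0, -19.4, 1.1, 12.5, -4.7, -3.0, -9.7, 18.6
Mean of differences = 0.6750
Numerator Σ(Δx_t−Δx̄)(Δx_{t+1}−Δx̄) = -382.3556
Denominator Σ(Δx_t−Δx̄)² = 1101.3150
r_1(Δx) = -382.3556 / 1101.3150 = -0.347

-0.347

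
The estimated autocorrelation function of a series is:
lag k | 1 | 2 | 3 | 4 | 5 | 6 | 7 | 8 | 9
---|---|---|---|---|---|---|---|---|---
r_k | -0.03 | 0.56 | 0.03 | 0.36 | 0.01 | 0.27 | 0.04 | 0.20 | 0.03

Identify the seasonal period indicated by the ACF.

2

The largest autocorrelation is r_2 = 0.56, with weaker echoes at lags 4 (0.36), 6 (0.27) and 8 (0.20); the remaining lags stay at or below 0.04.
The dominant spike at lag 2 indicates a seasonal period of 2.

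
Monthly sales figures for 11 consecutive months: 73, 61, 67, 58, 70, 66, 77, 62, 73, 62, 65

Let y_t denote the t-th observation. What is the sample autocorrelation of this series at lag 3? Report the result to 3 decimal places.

-0.635

Mean ȳ = (73 + 61 + 67 + 58 + 70 + 66 + 77 + 62 + 73 + 62 + 65)/11 = 66.7273
Numerator Σ_{t=1}^{8}(y_t−ȳ)(y_{t+3}−ȳ) = -223.7686
Denominator Σ(y_t−ȳ)² = 352.1818
r_3 = -223.7686 / 352.1818 = -0.635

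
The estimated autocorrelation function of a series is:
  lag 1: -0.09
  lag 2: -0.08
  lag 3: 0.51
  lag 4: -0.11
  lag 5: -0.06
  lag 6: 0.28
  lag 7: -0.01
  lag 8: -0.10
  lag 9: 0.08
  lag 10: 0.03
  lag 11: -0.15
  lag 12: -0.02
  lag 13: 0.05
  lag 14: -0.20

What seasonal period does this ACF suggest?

3

The largest autocorrelation is r_3 = 0.51, with a weaker echo at lag 6 (0.28); the remaining lags stay at or below 0.08.
The dominant spike at lag 3 indicates a seasonal period of 3.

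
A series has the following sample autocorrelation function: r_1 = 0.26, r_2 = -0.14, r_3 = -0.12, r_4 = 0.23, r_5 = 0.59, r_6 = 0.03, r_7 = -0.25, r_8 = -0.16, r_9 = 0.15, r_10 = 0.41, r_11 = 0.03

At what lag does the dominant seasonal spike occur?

5

The largest autocorrelation is r_5 = 0.59, with a weaker echo at lag 10 (0.41); the remaining lags stay at or below 0.26.
The dominant spike at lag 5 indicates a seasonal period of 5.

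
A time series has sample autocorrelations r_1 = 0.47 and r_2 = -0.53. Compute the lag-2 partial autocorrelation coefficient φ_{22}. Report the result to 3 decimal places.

φ_{22} = (r_2 − r_1²) / (1 − r_1²)
r_1² = (0.47)² = 0.2209
Numerator = -0.53 − 0.2209 = -0.7509; denominator = 1 − 0.2209 = 0.7791
φ_{22} = -0.7509 / 0.7791 = -0.964

-0.964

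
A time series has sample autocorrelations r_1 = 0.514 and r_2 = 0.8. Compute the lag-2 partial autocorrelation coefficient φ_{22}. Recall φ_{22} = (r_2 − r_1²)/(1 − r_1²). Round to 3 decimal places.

0.728

φ_{22} = (r_2 − r_1²) / (1 − r_1²)
r_1² = (0.514)² = 0.264196
Numerator = 0.8 − 0.2642 = 0.5358; denominator = 1 − 0.2642 = 0.7358
φ_{22} = 0.5358 / 0.7358 = 0.728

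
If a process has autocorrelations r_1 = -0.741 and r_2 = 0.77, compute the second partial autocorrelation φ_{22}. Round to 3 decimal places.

φ_{22} = (r_2 − r_1²) / (1 − r_1²)
r_1² = (-0.741)² = 0.549081
Numerator = 0.77 − 0.5491 = 0.2209; denominator = 1 − 0.5491 = 0.4509
φ_{22} = 0.2209 / 0.4509 = 0.490

0.490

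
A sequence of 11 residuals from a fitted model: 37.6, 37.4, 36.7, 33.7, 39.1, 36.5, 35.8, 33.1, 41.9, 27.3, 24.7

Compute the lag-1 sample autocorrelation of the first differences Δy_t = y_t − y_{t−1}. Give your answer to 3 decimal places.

-0.459

First differences Δy: -0.2, -0.7, -3.0, 5.4, -2.6, -0.7, -2.7, 8.8, -14.6, -2.6
Mean of differences = -1.2900
Numerator Σ(Δy_t−Δȳ)(Δy_{t+1}−Δȳ) = -153.2631
Denominator Σ(Δy_t−Δȳ)² = 333.9490
r_1(Δy) = -153.2631 / 333.9490 = -0.459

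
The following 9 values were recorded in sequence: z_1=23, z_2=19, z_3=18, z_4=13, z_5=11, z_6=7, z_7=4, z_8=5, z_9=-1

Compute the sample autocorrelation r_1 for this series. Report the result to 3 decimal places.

Mean z̄ = (23 + 19 + 18 + 13 + 11 + 7 + 4 + 5 − 1)/9 = 11.0000
Numerator Σ_{t=1}^{8}(z_t−z̄)(z_{t+1}−z̄) = 308.0000
Denominator Σ(z_t−z̄)² = 506.0000
r_1 = 308.0000 / 506.0000 = 0.609

0.609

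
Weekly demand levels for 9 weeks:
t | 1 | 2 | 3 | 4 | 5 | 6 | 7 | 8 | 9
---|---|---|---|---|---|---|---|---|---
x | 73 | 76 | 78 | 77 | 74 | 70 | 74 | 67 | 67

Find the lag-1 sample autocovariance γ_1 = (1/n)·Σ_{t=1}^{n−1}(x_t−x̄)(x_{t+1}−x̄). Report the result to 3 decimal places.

Mean x̄ = (73 + 76 + 78 + 77 + 74 + 70 + 74 + 67 + 67)/9 = 72.8889
Σ_{t=1}^{8}(x_t−x̄)(x_{t+1}−x̄) = 63.5432
γ_1 = 63.5432 / 9 = 7.060

7.060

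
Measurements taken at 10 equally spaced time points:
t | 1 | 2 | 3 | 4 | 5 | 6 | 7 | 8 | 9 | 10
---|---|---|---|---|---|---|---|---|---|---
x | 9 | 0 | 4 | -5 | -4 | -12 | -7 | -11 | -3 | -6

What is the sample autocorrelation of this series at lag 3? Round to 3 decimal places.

Mean x̄ = (9 + 0 + 4 − 5 − 4 − 12 − 7 − 11 − 3 − 6)/10 = -3.5000
Numerator Σ_{t=1}^{7}(x_t−x̄)(x_{t+3}−x̄) = -70.7500
Denominator Σ(x_t−x̄)² = 374.5000
r_3 = -70.7500 / 374.5000 = -0.189

-0.189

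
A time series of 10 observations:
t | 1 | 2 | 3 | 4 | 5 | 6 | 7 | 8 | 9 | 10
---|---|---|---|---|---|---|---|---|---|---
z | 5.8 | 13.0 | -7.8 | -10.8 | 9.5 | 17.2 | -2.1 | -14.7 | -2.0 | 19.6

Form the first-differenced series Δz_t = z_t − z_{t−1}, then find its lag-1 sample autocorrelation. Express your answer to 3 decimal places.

0.113

First differences Δz: 7.2, -20.8, -3.0, 20.3, 7.7, -19.3, -12.6, 12.7, 21.6
Mean of differences = 1.5333
Numerator Σ(Δz_t−Δz̄)(Δz_{t+1}−Δz̄) = 237.5689
Denominator Σ(Δz_t−Δz̄)² = 2102.8000
r_1(Δz) = 237.5689 / 2102.8000 = 0.113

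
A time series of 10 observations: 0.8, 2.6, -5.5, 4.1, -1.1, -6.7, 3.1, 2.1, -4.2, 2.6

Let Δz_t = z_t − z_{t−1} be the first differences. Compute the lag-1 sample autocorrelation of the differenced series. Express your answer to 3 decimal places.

First differences Δz: 1.8, -8.1, 9.6, -5.2, -5.6, 9.8, -1.0, -6.3, 6.8
Mean of differences = 0.2000
Numerator Σ(Δz_t−Δz̄)(Δz_{t+1}−Δz̄) = -213.0400
Denominator Σ(Δz_t−Δz̄)² = 402.0200
r_1(Δz) = -213.0400 / 402.0200 = -0.530

-0.530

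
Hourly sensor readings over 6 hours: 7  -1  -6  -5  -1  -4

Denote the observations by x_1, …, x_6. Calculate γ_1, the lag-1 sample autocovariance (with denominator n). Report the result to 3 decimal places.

Mean x̄ = (7 − 1 − 6 − 5 − 1 − 4)/6 = -1.6667
Deviations: 8.6667, 0.6667, -4.3333, -3.3333, 0.6667, -2.3333
Σ_{t=1}^{5}(x_t−x̄)(x_{t+1}−x̄) = 13.5556
γ_1 = 13.5556 / 6 = 2.259

2.259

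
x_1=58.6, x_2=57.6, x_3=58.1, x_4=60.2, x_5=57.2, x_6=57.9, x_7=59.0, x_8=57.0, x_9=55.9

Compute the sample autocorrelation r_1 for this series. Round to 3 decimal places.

-0.055

Mean x̄ = (58.6 + 57.6 + 58.1 + 60.2 + 57.2 + 57.9 + 59.0 + 57.0 + 55.9)/9 = 57.9444
Numerator Σ_{t=1}^{8}(x_t−x̄)(x_{t+1}−x̄) = -0.6875
Denominator Σ(x_t−x̄)² = 12.4022
r_1 = -0.6875 / 12.4022 = -0.055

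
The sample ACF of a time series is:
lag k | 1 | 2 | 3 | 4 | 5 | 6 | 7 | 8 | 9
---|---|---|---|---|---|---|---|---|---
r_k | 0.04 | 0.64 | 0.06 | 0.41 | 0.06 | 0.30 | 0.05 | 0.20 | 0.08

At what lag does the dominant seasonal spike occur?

The largest autocorrelation is r_2 = 0.64, with weaker echoes at lags 4 (0.41), 6 (0.30) and 8 (0.20); the remaining lags stay at or below 0.08.
The dominant spike at lag 2 indicates a seasonal period of 2.

2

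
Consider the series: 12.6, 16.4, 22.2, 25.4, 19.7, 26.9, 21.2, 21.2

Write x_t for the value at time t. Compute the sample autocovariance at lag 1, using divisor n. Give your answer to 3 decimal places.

3.485

Mean x̄ = (12.6 + 16.4 + 22.2 + 25.4 + 19.7 + 26.9 + 21.2 + 21.2)/8 = 20.7000
Deviations: -8.1000, -4.3000, 1.5000, 4.7000, -1.0000, 6.2000, 0.5000, 0.5000
Σ_{t=1}^{7}(x_t−x̄)(x_{t+1}−x̄) = 27.8800
γ_1 = 27.8800 / 8 = 3.485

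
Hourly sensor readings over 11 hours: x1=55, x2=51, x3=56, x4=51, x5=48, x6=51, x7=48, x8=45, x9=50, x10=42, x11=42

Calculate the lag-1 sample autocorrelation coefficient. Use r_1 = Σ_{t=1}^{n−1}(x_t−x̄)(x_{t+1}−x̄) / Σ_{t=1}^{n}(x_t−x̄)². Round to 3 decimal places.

Mean x̄ = (55 + 51 + 56 + 51 + 48 + 51 + 48 + 45 + 50 + 42 + 42)/11 = 49.0000
Numerator Σ_{t=1}^{10}(x_t−x̄)(x_{t+1}−x̄) = 76.0000
Denominator Σ(x_t−x̄)² = 214.0000
r_1 = 76.0000 / 214.0000 = 0.355

0.355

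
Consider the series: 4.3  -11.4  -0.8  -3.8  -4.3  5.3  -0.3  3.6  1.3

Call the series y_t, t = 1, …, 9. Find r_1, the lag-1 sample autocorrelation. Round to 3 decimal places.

Mean ȳ = (4.3 − 11.4 − 0.8 − 3.8 − 4.3 + 5.3 − 0.3 + 3.6 + 1.3)/9 = -0.6778
Numerator Σ_{t=1}^{8}(y_t−ȳ)(y_{t+1}−ȳ) = -49.6894
Denominator Σ(y_t−ȳ)² = 220.7156
r_1 = -49.6894 / 220.7156 = -0.225

-0.225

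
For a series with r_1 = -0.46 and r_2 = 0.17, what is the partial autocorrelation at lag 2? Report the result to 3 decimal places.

φ_{22} = (r_2 − r_1²) / (1 − r_1²)
r_1² = (-0.46)² = 0.2116
Numerator = 0.17 − 0.2116 = -0.0416; denominator = 1 − 0.2116 = 0.7884
φ_{22} = -0.0416 / 0.7884 = -0.053

-0.053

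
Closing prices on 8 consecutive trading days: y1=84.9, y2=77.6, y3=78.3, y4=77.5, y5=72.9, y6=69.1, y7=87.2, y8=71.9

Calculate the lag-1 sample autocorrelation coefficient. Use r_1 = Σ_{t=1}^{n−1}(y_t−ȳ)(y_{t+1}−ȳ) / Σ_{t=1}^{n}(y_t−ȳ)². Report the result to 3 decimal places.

-0.354

Mean ȳ = (84.9 + 77.6 + 78.3 + 77.5 + 72.9 + 69.1 + 87.2 + 71.9)/8 = 77.4250
Σ(y_t−ȳ)(y_{t+1}−ȳ) = (1.3081) + (0.1531) + (0.0656) + (-0.3394) + (37.6706) + (-81.3769) + (-54.0069) = -96.5256
Denominator Σ(y_t−ȳ)² = 272.5350
r_1 = -96.5256 / 272.5350 = -0.354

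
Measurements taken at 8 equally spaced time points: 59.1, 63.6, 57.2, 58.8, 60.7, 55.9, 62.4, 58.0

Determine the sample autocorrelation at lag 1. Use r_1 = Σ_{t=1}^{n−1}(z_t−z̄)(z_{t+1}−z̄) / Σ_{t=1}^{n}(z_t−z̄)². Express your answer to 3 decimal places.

-0.614

Mean z̄ = (59.1 + 63.6 + 57.2 + 58.8 + 60.7 + 55.9 + 62.4 + 58.0)/8 = 59.4625
Deviations from mean: -0.3625, 4.1375, -2.2625, -0.6625, 1.2375, -3.5625, 2.9375, -1.4625
Σ(z_t−z̄)(z_{t+1}−z̄) = (-1.4998) + (-9.3611) + (1.4989) + (-0.8198) + (-4.4086) + (-10.4648) + (-4.2961) = -29.3514
Denominator Σ(z_t−z̄)² = 47.7988
r_1 = -29.3514 / 47.7988 = -0.614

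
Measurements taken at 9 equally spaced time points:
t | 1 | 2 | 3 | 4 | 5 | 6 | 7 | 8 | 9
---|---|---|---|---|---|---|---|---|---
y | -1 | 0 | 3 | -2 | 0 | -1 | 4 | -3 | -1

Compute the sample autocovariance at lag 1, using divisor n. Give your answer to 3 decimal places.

Mean ȳ = (-1 + 0 + 3 − 2 + 0 − 1 + 4 − 3 − 1)/9 = -0.1111
Σ_{t=1}^{8}(y_t−ȳ)(y_{t+1}−ȳ) = -18.9012
γ_1 = -18.9012 / 9 = -2.100

-2.100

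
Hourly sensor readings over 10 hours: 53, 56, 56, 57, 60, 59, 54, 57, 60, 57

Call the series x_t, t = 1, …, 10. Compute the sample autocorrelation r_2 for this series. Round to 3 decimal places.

Mean x̄ = (53 + 56 + 56 + 57 + 60 + 59 + 54 + 57 + 60 + 57)/10 = 56.9000
Numerator Σ_{t=1}^{8}(x_t−x̄)(x_{t+2}−x̄) = -16.9200
Denominator Σ(x_t−x̄)² = 48.9000
r_2 = -16.9200 / 48.9000 = -0.346

-0.346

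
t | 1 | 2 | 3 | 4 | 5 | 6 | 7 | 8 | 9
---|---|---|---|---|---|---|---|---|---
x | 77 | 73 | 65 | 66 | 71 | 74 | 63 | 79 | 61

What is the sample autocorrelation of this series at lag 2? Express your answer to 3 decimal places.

Mean x̄ = (77 + 73 + 65 + 66 + 71 + 74 + 63 + 79 + 61)/9 = 69.8889
Σ(x_t−x̄)(x_{t+2}−x̄) = (-34.7654) + (-12.0988) + (-5.4321) + (-15.9877) + (-7.6543) + (37.4568) + (61.2346) = 22.7531
Denominator Σ(x_t−x̄)² = 326.8889
r_2 = 22.7531 / 326.8889 = 0.070

0.070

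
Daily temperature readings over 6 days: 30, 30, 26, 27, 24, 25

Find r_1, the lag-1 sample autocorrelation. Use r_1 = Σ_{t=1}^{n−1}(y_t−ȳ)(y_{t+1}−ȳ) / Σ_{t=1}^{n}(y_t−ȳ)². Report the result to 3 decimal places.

0.375

Mean ȳ = (30 + 30 + 26 + 27 + 24 + 25)/6 = 27.0000
Σ(y_t−ȳ)(y_{t+1}−ȳ) = (9.0000) + (-3.0000) + (0.0000) + (0.0000) + (6.0000) = 12.0000
Denominator Σ(y_t−ȳ)² = 32.0000
r_1 = 12.0000 / 32.0000 = 0.375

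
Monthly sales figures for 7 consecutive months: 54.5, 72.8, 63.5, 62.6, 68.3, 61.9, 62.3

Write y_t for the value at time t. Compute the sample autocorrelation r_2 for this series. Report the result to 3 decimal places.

Mean ȳ = (54.5 + 72.8 + 63.5 + 62.6 + 68.3 + 61.9 + 62.3)/7 = 63.7000
Σ(y_t−ȳ)(y_{t+2}−ȳ) = (1.8400) + (-10.0100) + (-0.9200) + (1.9800) + (-6.4400) = -13.5500
Denominator Σ(y_t−ȳ)² = 195.0600
r_2 = -13.5500 / 195.0600 = -0.069

-0.069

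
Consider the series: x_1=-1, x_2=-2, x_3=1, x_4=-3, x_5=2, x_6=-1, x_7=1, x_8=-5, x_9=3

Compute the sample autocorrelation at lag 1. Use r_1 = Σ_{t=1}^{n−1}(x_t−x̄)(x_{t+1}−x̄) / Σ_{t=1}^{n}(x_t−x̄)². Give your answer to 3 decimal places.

Mean x̄ = (-1 − 2 + 1 − 3 + 2 − 1 + 1 − 5 + 3)/9 = -0.5556
Numerator Σ_{t=1}^{8}(x_t−x̄)(x_{t+1}−x̄) = -36.1975
Denominator Σ(x_t−x̄)² = 52.2222
r_1 = -36.1975 / 52.2222 = -0.693

-0.693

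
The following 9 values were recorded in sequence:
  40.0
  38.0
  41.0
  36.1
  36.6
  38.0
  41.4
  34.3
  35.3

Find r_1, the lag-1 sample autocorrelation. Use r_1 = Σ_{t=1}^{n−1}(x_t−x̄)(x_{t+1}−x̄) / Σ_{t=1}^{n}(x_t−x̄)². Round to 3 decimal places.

-0.113

Mean x̄ = (40.0 + 38.0 + 41.0 + 36.1 + 36.6 + 38.0 + 41.4 + 34.3 + 35.3)/9 = 37.8556
Numerator Σ_{t=1}^{8}(x_t−x̄)(x_{t+1}−x̄) = -5.7375
Denominator Σ(x_t−x̄)² = 50.9222
r_1 = -5.7375 / 50.9222 = -0.113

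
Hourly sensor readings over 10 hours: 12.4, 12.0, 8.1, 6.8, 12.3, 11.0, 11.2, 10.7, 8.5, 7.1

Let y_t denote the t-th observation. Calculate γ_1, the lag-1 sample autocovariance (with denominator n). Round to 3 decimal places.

Mean ȳ = (12.4 + 12.0 + 8.1 + 6.8 + 12.3 + 11.0 + 11.2 + 10.7 + 8.5 + 7.1)/10 = 10.0100
Σ_{t=1}^{9}(y_t−ȳ)(y_{t+1}−ȳ) = 7.3539
γ_1 = 7.3539 / 10 = 0.735

0.735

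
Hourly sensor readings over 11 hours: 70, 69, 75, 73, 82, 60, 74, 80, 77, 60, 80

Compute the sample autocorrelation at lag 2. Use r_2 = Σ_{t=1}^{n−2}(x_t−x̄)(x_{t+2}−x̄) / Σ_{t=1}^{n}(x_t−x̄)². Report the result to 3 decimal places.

Mean x̄ = (70 + 69 + 75 + 73 + 82 + 60 + 74 + 80 + 77 + 60 + 80)/11 = 72.7273
Numerator Σ_{t=1}^{9}(x_t−x̄)(x_{t+2}−x̄) = -126.4215
Denominator Σ(x_t−x̄)² = 562.1818
r_2 = -126.4215 / 562.1818 = -0.225

-0.225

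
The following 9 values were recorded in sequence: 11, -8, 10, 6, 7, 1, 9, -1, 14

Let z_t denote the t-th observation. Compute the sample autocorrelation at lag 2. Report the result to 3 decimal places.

0.228

Mean z̄ = (11 − 8 + 10 + 6 + 7 + 1 + 9 − 1 + 14)/9 = 5.4444
Σ(z_t−z̄)(z_{t+2}−z̄) = (25.3086) + (-7.4691) + (7.0864) + (-2.4691) + (5.5309) + (28.6420) + (30.4198) = 87.0494
Denominator Σ(z_t−z̄)² = 382.2222
r_2 = 87.0494 / 382.2222 = 0.228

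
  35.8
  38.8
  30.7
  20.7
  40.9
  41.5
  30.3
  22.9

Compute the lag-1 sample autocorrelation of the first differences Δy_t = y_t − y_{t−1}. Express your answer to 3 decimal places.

First differences Δy: 3.0, -8.1, -10.0, 20.2, 0.6, -11.2, -7.4
Mean of differences = -1.8429
Numerator Σ(Δy_t−Δȳ)(Δy_{t+1}−Δȳ) = -76.0804
Denominator Σ(Δy_t−Δȳ)² = 739.4371
r_1(Δy) = -76.0804 / 739.4371 = -0.103

-0.103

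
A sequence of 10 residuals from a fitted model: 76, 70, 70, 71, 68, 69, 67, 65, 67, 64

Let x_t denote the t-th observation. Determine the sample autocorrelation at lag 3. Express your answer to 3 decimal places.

0.215

Mean x̄ = (76 + 70 + 70 + 71 + 68 + 69 + 67 + 65 + 67 + 64)/10 = 68.7000
Numerator Σ_{t=1}^{7}(x_t−x̄)(x_{t+3}−x̄) = 22.4300
Denominator Σ(x_t−x̄)² = 104.1000
r_3 = 22.4300 / 104.1000 = 0.215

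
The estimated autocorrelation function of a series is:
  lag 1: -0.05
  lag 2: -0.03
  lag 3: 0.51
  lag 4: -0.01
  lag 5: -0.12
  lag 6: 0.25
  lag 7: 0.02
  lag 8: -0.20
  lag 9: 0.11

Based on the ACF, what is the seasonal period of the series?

The largest autocorrelation is r_3 = 0.51, with a weaker echo at lag 6 (0.25); the remaining lags stay at or below 0.11.
The dominant spike at lag 3 indicates a seasonal period of 3.

3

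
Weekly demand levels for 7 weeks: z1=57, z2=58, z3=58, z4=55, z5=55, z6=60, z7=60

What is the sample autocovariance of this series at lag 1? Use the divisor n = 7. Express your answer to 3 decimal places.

Mean z̄ = (57 + 58 + 58 + 55 + 55 + 60 + 60)/7 = 57.5714
Deviations: -0.5714, 0.4286, 0.4286, -2.5714, -2.5714, 2.4286, 2.4286
Σ_{t=1}^{6}(z_t−z̄)(z_{t+1}−z̄) = 5.1020
γ_1 = 5.1020 / 7 = 0.729

0.729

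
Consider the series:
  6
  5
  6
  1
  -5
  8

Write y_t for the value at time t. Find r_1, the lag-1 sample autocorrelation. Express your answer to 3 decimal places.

Mean ȳ = (6 + 5 + 6 + 1 − 5 + 8)/6 = 3.5000
Deviations from mean: 2.5000, 1.5000, 2.5000, -2.5000, -8.5000, 4.5000
Σ(y_t−ȳ)(y_{t+1}−ȳ) = (3.7500) + (3.7500) + (-6.2500) + (21.2500) + (-38.2500) = -15.7500
Denominator Σ(y_t−ȳ)² = 113.5000
r_1 = -15.7500 / 113.5000 = -0.139

-0.139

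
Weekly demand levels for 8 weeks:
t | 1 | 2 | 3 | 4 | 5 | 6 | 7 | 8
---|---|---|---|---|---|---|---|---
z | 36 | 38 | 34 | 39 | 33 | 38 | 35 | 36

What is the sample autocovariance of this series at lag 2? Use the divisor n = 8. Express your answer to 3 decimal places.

2.621

Mean z̄ = (36 + 38 + 34 + 39 + 33 + 38 + 35 + 36)/8 = 36.1250
Σ_{t=1}^{6}(z_t−z̄)(z_{t+2}−z̄) = 20.9688
γ_2 = 20.9688 / 8 = 2.621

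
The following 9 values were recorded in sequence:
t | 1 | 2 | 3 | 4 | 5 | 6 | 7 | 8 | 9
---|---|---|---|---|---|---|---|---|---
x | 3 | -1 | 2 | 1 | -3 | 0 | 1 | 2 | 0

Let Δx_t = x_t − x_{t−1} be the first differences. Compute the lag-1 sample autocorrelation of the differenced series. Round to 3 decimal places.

First differences Δx: -4, 3, -1, -4, 3, 1, 1, -2
Mean of differences = -0.3750
Numerator Σ(Δx_t−Δx̄)(Δx_{t+1}−Δx̄) = -20.0156
Denominator Σ(Δx_t−Δx̄)² = 55.8750
r_1(Δx) = -20.0156 / 55.8750 = -0.358

-0.358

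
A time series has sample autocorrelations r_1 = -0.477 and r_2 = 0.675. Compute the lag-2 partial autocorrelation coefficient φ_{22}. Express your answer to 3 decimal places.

0.579

φ_{22} = (r_2 − r_1²) / (1 − r_1²)
r_1² = (-0.477)² = 0.227529
Numerator = 0.675 − 0.2275 = 0.4475; denominator = 1 − 0.2275 = 0.7725
φ_{22} = 0.4475 / 0.7725 = 0.579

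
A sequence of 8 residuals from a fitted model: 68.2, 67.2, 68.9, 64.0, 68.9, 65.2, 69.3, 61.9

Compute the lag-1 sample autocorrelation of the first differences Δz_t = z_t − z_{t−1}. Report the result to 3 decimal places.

First differences Δz: -1.0, 1.7, -4.9, 4.9, -3.7, 4.1, -7.4
Mean of differences = -0.9000
Numerator Σ(Δz_t−Δz̄)(Δz_{t+1}−Δz̄) = -96.6000
Denominator Σ(Δz_t−Δz̄)² = 131.5000
r_1(Δz) = -96.6000 / 131.5000 = -0.735

-0.735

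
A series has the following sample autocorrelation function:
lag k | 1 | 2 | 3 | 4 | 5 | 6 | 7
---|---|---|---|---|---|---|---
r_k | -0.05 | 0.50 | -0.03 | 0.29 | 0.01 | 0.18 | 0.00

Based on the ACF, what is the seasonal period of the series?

2

The largest autocorrelation is r_2 = 0.50, with weaker echoes at lags 4 (0.29) and 6 (0.18); the remaining lags stay at or below 0.01.
The dominant spike at lag 2 indicates a seasonal period of 2.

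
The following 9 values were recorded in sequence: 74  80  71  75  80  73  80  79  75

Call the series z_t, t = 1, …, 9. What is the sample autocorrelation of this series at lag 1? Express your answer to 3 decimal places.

Mean z̄ = (74 + 80 + 71 + 75 + 80 + 73 + 80 + 79 + 75)/9 = 76.3333
Numerator Σ_{t=1}^{8}(z_t−z̄)(z_{t+1}−z̄) = -44.1111
Denominator Σ(z_t−z̄)² = 96.0000
r_1 = -44.1111 / 96.0000 = -0.459

-0.459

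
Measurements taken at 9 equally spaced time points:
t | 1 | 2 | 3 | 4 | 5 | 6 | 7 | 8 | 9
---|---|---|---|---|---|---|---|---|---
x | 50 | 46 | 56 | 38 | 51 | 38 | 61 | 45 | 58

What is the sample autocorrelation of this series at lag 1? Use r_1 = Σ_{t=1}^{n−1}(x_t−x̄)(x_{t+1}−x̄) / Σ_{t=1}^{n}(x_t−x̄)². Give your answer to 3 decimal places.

Mean x̄ = (50 + 46 + 56 + 38 + 51 + 38 + 61 + 45 + 58)/9 = 49.2222
Numerator Σ_{t=1}^{8}(x_t−x̄)(x_{t+1}−x̄) = -359.2716
Denominator Σ(x_t−x̄)² = 545.5556
r_1 = -359.2716 / 545.5556 = -0.659

-0.659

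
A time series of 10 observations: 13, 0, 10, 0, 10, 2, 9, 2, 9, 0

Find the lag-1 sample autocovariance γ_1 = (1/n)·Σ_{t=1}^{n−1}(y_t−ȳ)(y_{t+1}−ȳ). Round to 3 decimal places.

Mean ȳ = (13 + 0 + 10 + 0 + 10 + 2 + 9 + 2 + 9 + 0)/10 = 5.5000
Σ_{t=1}^{9}(y_t−ȳ)(y_{t+1}−ȳ) = -187.2500
γ_1 = -187.2500 / 10 = -18.725

-18.725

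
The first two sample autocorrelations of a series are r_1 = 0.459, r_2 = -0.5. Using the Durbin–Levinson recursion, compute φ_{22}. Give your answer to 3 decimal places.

φ_{22} = (r_2 − r_1²) / (1 − r_1²)
r_1² = (0.459)² = 0.210681
Numerator = -0.5 − 0.2107 = -0.7107; denominator = 1 − 0.2107 = 0.7893
φ_{22} = -0.7107 / 0.7893 = -0.900

-0.900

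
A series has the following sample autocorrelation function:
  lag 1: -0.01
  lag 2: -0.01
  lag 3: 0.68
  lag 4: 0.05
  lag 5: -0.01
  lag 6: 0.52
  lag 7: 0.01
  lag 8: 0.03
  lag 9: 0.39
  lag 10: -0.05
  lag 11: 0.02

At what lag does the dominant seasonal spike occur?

3

The largest autocorrelation is r_3 = 0.68, with weaker echoes at lags 6 (0.52) and 9 (0.39); the remaining lags stay at or below 0.05.
The dominant spike at lag 3 indicates a seasonal period of 3.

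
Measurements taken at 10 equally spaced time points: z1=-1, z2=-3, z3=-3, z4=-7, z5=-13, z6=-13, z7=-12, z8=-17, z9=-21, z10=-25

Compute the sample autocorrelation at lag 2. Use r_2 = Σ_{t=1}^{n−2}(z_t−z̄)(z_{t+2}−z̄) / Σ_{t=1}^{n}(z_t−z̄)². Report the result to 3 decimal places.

Mean z̄ = (-1 − 3 − 3 − 7 − 13 − 13 − 12 − 17 − 21 − 25)/10 = -11.5000
Numerator Σ_{t=1}^{8}(z_t−z̄)(z_{t+2}−z̄) = 196.0000
Denominator Σ(z_t−z̄)² = 582.5000
r_2 = 196.0000 / 582.5000 = 0.336

0.336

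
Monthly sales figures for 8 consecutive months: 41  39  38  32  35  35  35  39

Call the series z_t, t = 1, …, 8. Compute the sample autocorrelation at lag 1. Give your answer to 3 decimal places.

0.275

Mean z̄ = (41 + 39 + 38 + 32 + 35 + 35 + 35 + 39)/8 = 36.7500
Σ(z_t−z̄)(z_{t+1}−z̄) = (9.5625) + (2.8125) + (-5.9375) + (8.3125) + (3.0625) + (3.0625) + (-3.9375) = 16.9375
Denominator Σ(z_t−z̄)² = 61.5000
r_1 = 16.9375 / 61.5000 = 0.275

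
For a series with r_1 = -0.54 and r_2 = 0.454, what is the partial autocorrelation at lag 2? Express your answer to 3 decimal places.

0.229

φ_{22} = (r_2 − r_1²) / (1 − r_1²)
r_1² = (-0.54)² = 0.2916
Numerator = 0.454 − 0.2916 = 0.1624; denominator = 1 − 0.2916 = 0.7084
φ_{22} = 0.1624 / 0.7084 = 0.229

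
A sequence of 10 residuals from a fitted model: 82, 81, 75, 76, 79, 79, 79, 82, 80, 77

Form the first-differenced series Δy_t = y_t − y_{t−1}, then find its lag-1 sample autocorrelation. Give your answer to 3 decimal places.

First differences Δy: -1, -6, 1, 3, 0, 0, 3, -2, -3
Mean of differences = -0.5556
Numerator Σ(Δy_t−Δȳ)(Δy_{t+1}−Δȳ) = 2.1358
Denominator Σ(Δy_t−Δȳ)² = 66.2222
r_1(Δy) = 2.1358 / 66.2222 = 0.032

0.032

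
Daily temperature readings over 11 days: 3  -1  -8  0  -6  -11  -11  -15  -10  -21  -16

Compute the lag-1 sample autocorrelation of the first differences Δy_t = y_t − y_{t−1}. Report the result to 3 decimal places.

-0.638

First differences Δy: -4, -7, 8, -6, -5, 0, -4, 5, -11, 5
Mean of differences = -1.9000
Numerator Σ(Δy_t−Δȳ)(Δy_{t+1}−Δȳ) = -217.6100
Denominator Σ(Δy_t−Δȳ)² = 340.9000
r_1(Δy) = -217.6100 / 340.9000 = -0.638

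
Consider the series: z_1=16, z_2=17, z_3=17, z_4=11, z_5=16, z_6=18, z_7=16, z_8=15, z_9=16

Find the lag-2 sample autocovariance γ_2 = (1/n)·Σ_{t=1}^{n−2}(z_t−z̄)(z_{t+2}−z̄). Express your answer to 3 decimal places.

Mean z̄ = (16 + 17 + 17 + 11 + 16 + 18 + 16 + 15 + 16)/9 = 15.7778
Σ_{t=1}^{7}(z_t−z̄)(z_{t+2}−z̄) = -17.5432
γ_2 = -17.5432 / 9 = -1.949

-1.949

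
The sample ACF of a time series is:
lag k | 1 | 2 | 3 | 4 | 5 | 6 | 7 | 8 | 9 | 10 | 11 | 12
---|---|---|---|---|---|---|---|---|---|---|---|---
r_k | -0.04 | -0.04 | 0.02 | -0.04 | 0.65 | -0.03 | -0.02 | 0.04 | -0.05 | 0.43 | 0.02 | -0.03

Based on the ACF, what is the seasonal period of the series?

The largest autocorrelation is r_5 = 0.65, with a weaker echo at lag 10 (0.43); the remaining lags stay at or below 0.04.
The dominant spike at lag 5 indicates a seasonal period of 5.

5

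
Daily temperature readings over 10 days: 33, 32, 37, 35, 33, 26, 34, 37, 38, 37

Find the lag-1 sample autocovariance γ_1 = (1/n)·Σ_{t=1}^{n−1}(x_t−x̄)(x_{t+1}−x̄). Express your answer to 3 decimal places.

2.996

Mean x̄ = (33 + 32 + 37 + 35 + 33 + 26 + 34 + 37 + 38 + 37)/10 = 34.2000
Σ_{t=1}^{9}(x_t−x̄)(x_{t+1}−x̄) = 29.9600
γ_1 = 29.9600 / 10 = 2.996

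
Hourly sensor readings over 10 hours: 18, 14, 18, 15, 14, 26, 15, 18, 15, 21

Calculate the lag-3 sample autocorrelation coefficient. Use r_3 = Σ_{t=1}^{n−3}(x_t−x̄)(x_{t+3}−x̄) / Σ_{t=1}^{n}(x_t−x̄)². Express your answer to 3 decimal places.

Mean x̄ = (18 + 14 + 18 + 15 + 14 + 26 + 15 + 18 + 15 + 21)/10 = 17.4000
Numerator Σ_{t=1}^{7}(x_t−x̄)(x_{t+3}−x̄) = -10.2800
Denominator Σ(x_t−x̄)² = 128.4000
r_3 = -10.2800 / 128.4000 = -0.080

-0.080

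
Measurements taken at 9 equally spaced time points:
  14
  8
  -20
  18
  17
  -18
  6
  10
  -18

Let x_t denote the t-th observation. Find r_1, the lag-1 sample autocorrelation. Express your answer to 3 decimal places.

Mean x̄ = (14 + 8 − 20 + 18 + 17 − 18 + 6 + 10 − 18)/9 = 1.8889
Numerator Σ_{t=1}^{8}(x_t−x̄)(x_{t+1}−x̄) = -679.2346
Denominator Σ(x_t−x̄)² = 2024.8889
r_1 = -679.2346 / 2024.8889 = -0.335

-0.335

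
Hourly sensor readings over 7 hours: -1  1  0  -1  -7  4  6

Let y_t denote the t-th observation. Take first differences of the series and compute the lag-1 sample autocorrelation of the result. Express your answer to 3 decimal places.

-0.276

First differences Δy: 2, -1, -1, -6, 11, 2
Mean of differences = 1.1667
Numerator Σ(Δy_t−Δȳ)(Δy_{t+1}−Δȳ) = -43.8611
Denominator Σ(Δy_t−Δȳ)² = 158.8333
r_1(Δy) = -43.8611 / 158.8333 = -0.276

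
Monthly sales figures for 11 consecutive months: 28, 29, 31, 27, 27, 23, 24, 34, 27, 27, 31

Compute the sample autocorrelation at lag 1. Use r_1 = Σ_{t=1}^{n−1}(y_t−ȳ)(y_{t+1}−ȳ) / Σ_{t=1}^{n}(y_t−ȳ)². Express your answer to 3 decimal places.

Mean ȳ = (28 + 29 + 31 + 27 + 27 + 23 + 24 + 34 + 27 + 27 + 31)/11 = 28.0000
Numerator Σ_{t=1}^{10}(y_t−ȳ)(y_{t+1}−ȳ) = -6.0000
Denominator Σ(y_t−ȳ)² = 100.0000
r_1 = -6.0000 / 100.0000 = -0.060

-0.060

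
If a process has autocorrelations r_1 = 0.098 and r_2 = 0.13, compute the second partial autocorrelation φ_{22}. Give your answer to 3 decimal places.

0.122

φ_{22} = (r_2 − r_1²) / (1 − r_1²)
r_1² = (0.098)² = 0.009604
Numerator = 0.13 − 0.0096 = 0.1204; denominator = 1 − 0.0096 = 0.9904
φ_{22} = 0.1204 / 0.9904 = 0.122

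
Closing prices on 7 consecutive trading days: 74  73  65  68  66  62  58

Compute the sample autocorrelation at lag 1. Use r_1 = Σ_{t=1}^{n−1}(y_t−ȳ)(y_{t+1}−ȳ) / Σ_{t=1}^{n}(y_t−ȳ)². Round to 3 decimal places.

0.390

Mean ȳ = (74 + 73 + 65 + 68 + 66 + 62 + 58)/7 = 66.5714
Deviations from mean: 7.4286, 6.4286, -1.5714, 1.4286, -0.5714, -4.5714, -8.5714
Numerator Σ_{t=1}^{6}(y_t−ȳ)(y_{t+1}−ȳ) = 76.3878
Denominator Σ(y_t−ȳ)² = 195.7143
r_1 = 76.3878 / 195.7143 = 0.390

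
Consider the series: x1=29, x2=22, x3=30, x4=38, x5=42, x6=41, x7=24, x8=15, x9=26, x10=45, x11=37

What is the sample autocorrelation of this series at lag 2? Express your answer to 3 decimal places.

-0.502

Mean x̄ = (29 + 22 + 30 + 38 + 42 + 41 + 24 + 15 + 26 + 45 + 37)/11 = 31.7273
Numerator Σ_{t=1}^{9}(x_t−x̄)(x_{t+2}−x̄) = -458.3306
Denominator Σ(x_t−x̄)² = 912.1818
r_2 = -458.3306 / 912.1818 = -0.502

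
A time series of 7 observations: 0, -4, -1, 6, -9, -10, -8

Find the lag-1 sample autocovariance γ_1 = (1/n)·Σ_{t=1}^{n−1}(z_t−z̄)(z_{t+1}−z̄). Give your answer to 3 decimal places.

4.764

Mean z̄ = (0 − 4 − 1 + 6 − 9 − 10 − 8)/7 = -3.7143
Σ_{t=1}^{6}(z_t−z̄)(z_{t+1}−z̄) = 33.3469
γ_1 = 33.3469 / 7 = 4.764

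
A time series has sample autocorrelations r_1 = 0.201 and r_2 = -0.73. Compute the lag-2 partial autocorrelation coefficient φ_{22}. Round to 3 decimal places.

-0.803

φ_{22} = (r_2 − r_1²) / (1 − r_1²)
r_1² = (0.201)² = 0.040401
Numerator = -0.73 − 0.0404 = -0.7704; denominator = 1 − 0.0404 = 0.9596
φ_{22} = -0.7704 / 0.9596 = -0.803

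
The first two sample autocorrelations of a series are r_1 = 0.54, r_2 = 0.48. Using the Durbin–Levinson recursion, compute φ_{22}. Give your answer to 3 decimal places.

φ_{22} = (r_2 − r_1²) / (1 − r_1²)
r_1² = (0.54)² = 0.2916
Numerator = 0.48 − 0.2916 = 0.1884; denominator = 1 − 0.2916 = 0.7084
φ_{22} = 0.1884 / 0.7084 = 0.266

0.266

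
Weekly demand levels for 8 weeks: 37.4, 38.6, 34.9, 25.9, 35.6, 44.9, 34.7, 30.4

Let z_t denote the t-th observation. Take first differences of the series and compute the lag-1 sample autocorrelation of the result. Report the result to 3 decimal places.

First differences Δz: 1.2, -3.7, -9.0, 9.7, 9.3, -10.2, -4.3
Mean of differences = -1.0000
Numerator Σ(Δz_t−Δz̄)(Δz_{t+1}−Δz̄) = -24.1300
Denominator Σ(Δz_t−Δz̄)² = 392.2400
r_1(Δz) = -24.1300 / 392.2400 = -0.062

-0.062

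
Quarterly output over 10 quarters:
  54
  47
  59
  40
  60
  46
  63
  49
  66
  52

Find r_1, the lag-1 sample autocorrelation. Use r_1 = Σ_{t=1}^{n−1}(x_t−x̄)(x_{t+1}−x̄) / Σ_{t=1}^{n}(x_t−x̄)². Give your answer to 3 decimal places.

-0.705

Mean x̄ = (54 + 47 + 59 + 40 + 60 + 46 + 63 + 49 + 66 + 52)/10 = 53.6000
Numerator Σ_{t=1}^{9}(x_t−x̄)(x_{t+1}−x̄) = -438.9600
Denominator Σ(x_t−x̄)² = 622.4000
r_1 = -438.9600 / 622.4000 = -0.705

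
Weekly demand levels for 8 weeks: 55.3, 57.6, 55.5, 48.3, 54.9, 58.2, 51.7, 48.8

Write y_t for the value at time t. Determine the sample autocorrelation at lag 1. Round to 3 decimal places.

0.029

Mean ȳ = (55.3 + 57.6 + 55.5 + 48.3 + 54.9 + 58.2 + 51.7 + 48.8)/8 = 53.7875
Deviations from mean: 1.5125, 3.8125, 1.7125, -5.4875, 1.1125, 4.4125, -2.0875, -4.9875
Σ(y_t−ȳ)(y_{t+1}−ȳ) = (5.7664) + (6.5289) + (-9.3973) + (-6.1048) + (4.9089) + (-9.2111) + (10.4114) = 2.9023
Denominator Σ(y_t−ȳ)² = 99.8088
r_1 = 2.9023 / 99.8088 = 0.029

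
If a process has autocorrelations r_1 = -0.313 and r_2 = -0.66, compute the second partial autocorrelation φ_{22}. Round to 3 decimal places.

φ_{22} = (r_2 − r_1²) / (1 − r_1²)
r_1² = (-0.313)² = 0.097969
Numerator = -0.66 − 0.0980 = -0.7580; denominator = 1 − 0.0980 = 0.9020
φ_{22} = -0.7580 / 0.9020 = -0.840

-0.840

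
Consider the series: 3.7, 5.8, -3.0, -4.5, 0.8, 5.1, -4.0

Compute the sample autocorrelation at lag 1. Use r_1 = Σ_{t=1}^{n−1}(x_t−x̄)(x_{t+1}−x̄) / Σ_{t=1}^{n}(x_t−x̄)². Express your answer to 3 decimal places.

Mean x̄ = (3.7 + 5.8 − 3.0 − 4.5 + 0.8 + 5.1 − 4.0)/7 = 0.5571
Σ(x_t−x̄)(x_{t+1}−x̄) = (16.4776) + (-18.6496) + (17.9890) + (-1.2282) + (1.1033) + (-20.7024) = -5.0104
Denominator Σ(x_t−x̄)² = 117.0571
r_1 = -5.0104 / 117.0571 = -0.043

-0.043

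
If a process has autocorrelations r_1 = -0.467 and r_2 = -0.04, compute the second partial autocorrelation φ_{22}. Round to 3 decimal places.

φ_{22} = (r_2 − r_1²) / (1 − r_1²)
r_1² = (-0.467)² = 0.218089
Numerator = -0.04 − 0.2181 = -0.2581; denominator = 1 − 0.2181 = 0.7819
φ_{22} = -0.2581 / 0.7819 = -0.330

-0.330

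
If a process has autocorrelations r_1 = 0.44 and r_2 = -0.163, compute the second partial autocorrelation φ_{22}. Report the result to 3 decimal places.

φ_{22} = (r_2 − r_1²) / (1 − r_1²)
r_1² = (0.44)² = 0.1936
Numerator = -0.163 − 0.1936 = -0.3566; denominator = 1 − 0.1936 = 0.8064
φ_{22} = -0.3566 / 0.8064 = -0.442

-0.442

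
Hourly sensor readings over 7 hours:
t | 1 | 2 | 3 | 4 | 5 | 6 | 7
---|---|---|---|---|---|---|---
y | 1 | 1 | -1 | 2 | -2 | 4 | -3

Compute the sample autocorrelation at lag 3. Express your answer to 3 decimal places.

-0.305

Mean ȳ = (1 + 1 − 1 + 2 − 2 + 4 − 3)/7 = 0.2857
Deviations from mean: 0.7143, 0.7143, -1.2857, 1.7143, -2.2857, 3.7143, -3.2857
Σ(y_t−ȳ)(y_{t+3}−ȳ) = (1.2245) + (-1.6327) + (-4.7755) + (-5.6327) = -10.8163
Denominator Σ(y_t−ȳ)² = 35.4286
r_3 = -10.8163 / 35.4286 = -0.305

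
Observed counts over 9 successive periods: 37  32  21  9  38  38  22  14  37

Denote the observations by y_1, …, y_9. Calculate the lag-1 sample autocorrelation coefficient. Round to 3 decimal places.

Mean ȳ = (37 + 32 + 21 + 9 + 38 + 38 + 22 + 14 + 37)/9 = 27.5556
Numerator Σ_{t=1}^{8}(y_t−ȳ)(y_{t+1}−ȳ) = -60.9753
Denominator Σ(y_t−ȳ)² = 1018.2222
r_1 = -60.9753 / 1018.2222 = -0.060

-0.060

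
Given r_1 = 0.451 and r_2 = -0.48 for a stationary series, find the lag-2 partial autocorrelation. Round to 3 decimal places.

-0.858

φ_{22} = (r_2 − r_1²) / (1 − r_1²)
r_1² = (0.451)² = 0.203401
Numerator = -0.48 − 0.2034 = -0.6834; denominator = 1 − 0.2034 = 0.7966
φ_{22} = -0.6834 / 0.7966 = -0.858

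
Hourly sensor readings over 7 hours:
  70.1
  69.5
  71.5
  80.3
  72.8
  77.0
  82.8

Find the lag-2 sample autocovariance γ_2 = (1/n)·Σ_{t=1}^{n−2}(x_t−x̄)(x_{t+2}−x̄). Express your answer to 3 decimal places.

Mean x̄ = (70.1 + 69.5 + 71.5 + 80.3 + 72.8 + 77.0 + 82.8)/7 = 74.8571
Σ_{t=1}^{5}(x_t−x̄)(x_{t+2}−x̄) = -10.9580
γ_2 = -10.9580 / 7 = -1.565

-1.565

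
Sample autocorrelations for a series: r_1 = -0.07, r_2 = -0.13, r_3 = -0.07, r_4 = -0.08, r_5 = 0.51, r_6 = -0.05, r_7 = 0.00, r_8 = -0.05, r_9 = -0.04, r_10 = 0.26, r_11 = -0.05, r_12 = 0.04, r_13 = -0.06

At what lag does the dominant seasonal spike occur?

5

The largest autocorrelation is r_5 = 0.51, with a weaker echo at lag 10 (0.26); the remaining lags stay at or below 0.04.
The dominant spike at lag 5 indicates a seasonal period of 5.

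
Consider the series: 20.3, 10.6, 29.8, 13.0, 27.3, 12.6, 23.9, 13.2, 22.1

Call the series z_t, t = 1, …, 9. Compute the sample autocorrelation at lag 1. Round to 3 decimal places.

Mean z̄ = (20.3 + 10.6 + 29.8 + 13.0 + 27.3 + 12.6 + 23.9 + 13.2 + 22.1)/9 = 19.2000
Numerator Σ_{t=1}^{8}(z_t−z̄)(z_{t+1}−z̄) = -346.6400
Denominator Σ(z_t−z̄)² = 401.6400
r_1 = -346.6400 / 401.6400 = -0.863

-0.863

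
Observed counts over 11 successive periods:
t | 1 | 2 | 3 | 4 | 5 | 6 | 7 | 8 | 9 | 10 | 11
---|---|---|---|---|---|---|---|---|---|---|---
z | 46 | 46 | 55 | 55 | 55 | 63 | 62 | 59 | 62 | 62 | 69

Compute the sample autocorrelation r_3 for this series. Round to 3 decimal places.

Mean z̄ = (46 + 46 + 55 + 55 + 55 + 63 + 62 + 59 + 62 + 62 + 69)/11 = 57.6364
Numerator Σ_{t=1}^{8}(z_t−z̄)(z_{t+3}−z̄) = 90.0579
Denominator Σ(z_t−z̄)² = 508.5455
r_3 = 90.0579 / 508.5455 = 0.177

0.177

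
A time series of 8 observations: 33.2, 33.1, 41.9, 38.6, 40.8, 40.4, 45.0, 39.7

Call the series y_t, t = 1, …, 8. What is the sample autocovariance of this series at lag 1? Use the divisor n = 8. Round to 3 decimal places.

Mean ȳ = (33.2 + 33.1 + 41.9 + 38.6 + 40.8 + 40.4 + 45.0 + 39.7)/8 = 39.0875
Σ_{t=1}^{7}(y_t−ȳ)(y_{t+1}−ȳ) = 29.8348
γ_1 = 29.8348 / 8 = 3.729

3.729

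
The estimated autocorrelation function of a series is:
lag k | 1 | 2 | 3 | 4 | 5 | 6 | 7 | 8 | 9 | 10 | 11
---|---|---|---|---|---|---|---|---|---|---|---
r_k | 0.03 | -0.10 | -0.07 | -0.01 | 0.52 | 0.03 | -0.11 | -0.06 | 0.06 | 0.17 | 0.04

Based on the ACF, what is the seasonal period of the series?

The largest autocorrelation is r_5 = 0.52, with a weaker echo at lag 10 (0.17); the remaining lags stay at or below 0.06.
The dominant spike at lag 5 indicates a seasonal period of 5.

5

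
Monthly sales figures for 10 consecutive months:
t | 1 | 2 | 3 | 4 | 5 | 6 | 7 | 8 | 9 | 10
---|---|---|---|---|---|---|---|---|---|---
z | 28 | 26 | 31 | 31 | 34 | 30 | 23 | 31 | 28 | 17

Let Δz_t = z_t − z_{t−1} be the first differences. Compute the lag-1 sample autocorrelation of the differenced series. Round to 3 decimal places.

First differences Δz: -2, 5, 0, 3, -4, -7, 8, -3, -11
Mean of differences = -1.2222
Numerator Σ(Δz_t−Δz̄)(Δz_{t+1}−Δz̄) = -40.0494
Denominator Σ(Δz_t−Δz̄)² = 283.5556
r_1(Δz) = -40.0494 / 283.5556 = -0.141

-0.141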